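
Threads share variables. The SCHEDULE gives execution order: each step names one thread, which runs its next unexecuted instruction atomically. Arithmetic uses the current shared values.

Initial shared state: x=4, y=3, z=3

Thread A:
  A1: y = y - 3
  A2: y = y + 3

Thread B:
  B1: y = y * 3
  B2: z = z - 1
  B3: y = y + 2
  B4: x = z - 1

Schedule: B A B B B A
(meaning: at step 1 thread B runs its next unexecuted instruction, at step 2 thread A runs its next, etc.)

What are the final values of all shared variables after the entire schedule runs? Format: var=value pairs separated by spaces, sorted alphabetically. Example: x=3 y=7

Step 1: thread B executes B1 (y = y * 3). Shared: x=4 y=9 z=3. PCs: A@0 B@1
Step 2: thread A executes A1 (y = y - 3). Shared: x=4 y=6 z=3. PCs: A@1 B@1
Step 3: thread B executes B2 (z = z - 1). Shared: x=4 y=6 z=2. PCs: A@1 B@2
Step 4: thread B executes B3 (y = y + 2). Shared: x=4 y=8 z=2. PCs: A@1 B@3
Step 5: thread B executes B4 (x = z - 1). Shared: x=1 y=8 z=2. PCs: A@1 B@4
Step 6: thread A executes A2 (y = y + 3). Shared: x=1 y=11 z=2. PCs: A@2 B@4

Answer: x=1 y=11 z=2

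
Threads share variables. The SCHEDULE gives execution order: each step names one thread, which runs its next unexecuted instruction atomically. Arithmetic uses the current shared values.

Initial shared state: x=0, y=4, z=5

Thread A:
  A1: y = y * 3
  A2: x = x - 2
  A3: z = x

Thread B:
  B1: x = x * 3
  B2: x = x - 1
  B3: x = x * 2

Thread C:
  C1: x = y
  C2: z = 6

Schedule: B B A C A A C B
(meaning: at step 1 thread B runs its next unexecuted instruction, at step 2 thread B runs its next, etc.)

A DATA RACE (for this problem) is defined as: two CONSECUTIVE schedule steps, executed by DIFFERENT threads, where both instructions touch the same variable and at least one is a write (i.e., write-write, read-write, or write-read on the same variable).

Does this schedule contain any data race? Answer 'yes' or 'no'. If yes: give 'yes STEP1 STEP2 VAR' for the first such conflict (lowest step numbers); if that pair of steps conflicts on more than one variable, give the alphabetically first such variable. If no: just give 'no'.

Answer: yes 3 4 y

Derivation:
Steps 1,2: same thread (B). No race.
Steps 2,3: B(r=x,w=x) vs A(r=y,w=y). No conflict.
Steps 3,4: A(y = y * 3) vs C(x = y). RACE on y (W-R).
Steps 4,5: C(x = y) vs A(x = x - 2). RACE on x (W-W).
Steps 5,6: same thread (A). No race.
Steps 6,7: A(z = x) vs C(z = 6). RACE on z (W-W).
Steps 7,8: C(r=-,w=z) vs B(r=x,w=x). No conflict.
First conflict at steps 3,4.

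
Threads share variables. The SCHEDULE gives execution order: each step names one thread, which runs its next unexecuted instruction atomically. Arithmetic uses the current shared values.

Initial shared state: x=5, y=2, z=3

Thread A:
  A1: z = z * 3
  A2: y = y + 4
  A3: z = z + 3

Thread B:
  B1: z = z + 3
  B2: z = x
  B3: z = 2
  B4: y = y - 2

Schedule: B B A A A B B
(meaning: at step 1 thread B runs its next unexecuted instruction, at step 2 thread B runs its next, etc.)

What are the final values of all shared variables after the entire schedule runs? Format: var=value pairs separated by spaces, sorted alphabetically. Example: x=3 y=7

Step 1: thread B executes B1 (z = z + 3). Shared: x=5 y=2 z=6. PCs: A@0 B@1
Step 2: thread B executes B2 (z = x). Shared: x=5 y=2 z=5. PCs: A@0 B@2
Step 3: thread A executes A1 (z = z * 3). Shared: x=5 y=2 z=15. PCs: A@1 B@2
Step 4: thread A executes A2 (y = y + 4). Shared: x=5 y=6 z=15. PCs: A@2 B@2
Step 5: thread A executes A3 (z = z + 3). Shared: x=5 y=6 z=18. PCs: A@3 B@2
Step 6: thread B executes B3 (z = 2). Shared: x=5 y=6 z=2. PCs: A@3 B@3
Step 7: thread B executes B4 (y = y - 2). Shared: x=5 y=4 z=2. PCs: A@3 B@4

Answer: x=5 y=4 z=2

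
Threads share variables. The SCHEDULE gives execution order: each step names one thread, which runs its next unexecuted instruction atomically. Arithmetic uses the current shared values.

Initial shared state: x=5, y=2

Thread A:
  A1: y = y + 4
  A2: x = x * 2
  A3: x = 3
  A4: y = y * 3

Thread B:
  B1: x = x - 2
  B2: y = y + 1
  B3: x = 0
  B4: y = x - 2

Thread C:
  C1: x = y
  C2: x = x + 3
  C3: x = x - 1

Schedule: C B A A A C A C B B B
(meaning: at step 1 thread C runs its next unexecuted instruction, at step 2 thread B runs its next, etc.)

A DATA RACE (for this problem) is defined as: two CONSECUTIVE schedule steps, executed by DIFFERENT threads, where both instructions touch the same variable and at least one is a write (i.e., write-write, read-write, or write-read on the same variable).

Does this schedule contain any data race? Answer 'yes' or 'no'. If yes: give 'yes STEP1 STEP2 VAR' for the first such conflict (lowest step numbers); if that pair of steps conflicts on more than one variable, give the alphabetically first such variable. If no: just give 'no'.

Answer: yes 1 2 x

Derivation:
Steps 1,2: C(x = y) vs B(x = x - 2). RACE on x (W-W).
Steps 2,3: B(r=x,w=x) vs A(r=y,w=y). No conflict.
Steps 3,4: same thread (A). No race.
Steps 4,5: same thread (A). No race.
Steps 5,6: A(x = 3) vs C(x = x + 3). RACE on x (W-W).
Steps 6,7: C(r=x,w=x) vs A(r=y,w=y). No conflict.
Steps 7,8: A(r=y,w=y) vs C(r=x,w=x). No conflict.
Steps 8,9: C(r=x,w=x) vs B(r=y,w=y). No conflict.
Steps 9,10: same thread (B). No race.
Steps 10,11: same thread (B). No race.
First conflict at steps 1,2.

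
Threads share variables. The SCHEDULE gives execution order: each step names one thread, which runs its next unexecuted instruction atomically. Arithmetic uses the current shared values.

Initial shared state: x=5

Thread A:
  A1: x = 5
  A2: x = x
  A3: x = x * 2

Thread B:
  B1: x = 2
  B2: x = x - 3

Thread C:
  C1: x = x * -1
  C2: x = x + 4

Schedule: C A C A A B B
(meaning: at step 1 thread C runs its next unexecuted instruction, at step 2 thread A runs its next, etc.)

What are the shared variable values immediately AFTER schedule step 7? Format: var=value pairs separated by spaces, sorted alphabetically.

Answer: x=-1

Derivation:
Step 1: thread C executes C1 (x = x * -1). Shared: x=-5. PCs: A@0 B@0 C@1
Step 2: thread A executes A1 (x = 5). Shared: x=5. PCs: A@1 B@0 C@1
Step 3: thread C executes C2 (x = x + 4). Shared: x=9. PCs: A@1 B@0 C@2
Step 4: thread A executes A2 (x = x). Shared: x=9. PCs: A@2 B@0 C@2
Step 5: thread A executes A3 (x = x * 2). Shared: x=18. PCs: A@3 B@0 C@2
Step 6: thread B executes B1 (x = 2). Shared: x=2. PCs: A@3 B@1 C@2
Step 7: thread B executes B2 (x = x - 3). Shared: x=-1. PCs: A@3 B@2 C@2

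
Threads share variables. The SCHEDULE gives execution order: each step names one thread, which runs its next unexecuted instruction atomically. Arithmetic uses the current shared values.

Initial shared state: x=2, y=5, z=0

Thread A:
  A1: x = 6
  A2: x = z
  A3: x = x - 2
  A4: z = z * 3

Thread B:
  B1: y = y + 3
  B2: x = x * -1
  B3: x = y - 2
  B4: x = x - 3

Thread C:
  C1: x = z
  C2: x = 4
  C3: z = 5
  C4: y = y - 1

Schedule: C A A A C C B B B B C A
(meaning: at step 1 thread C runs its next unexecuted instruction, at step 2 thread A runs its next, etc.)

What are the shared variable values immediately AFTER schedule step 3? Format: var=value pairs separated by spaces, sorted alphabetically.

Answer: x=0 y=5 z=0

Derivation:
Step 1: thread C executes C1 (x = z). Shared: x=0 y=5 z=0. PCs: A@0 B@0 C@1
Step 2: thread A executes A1 (x = 6). Shared: x=6 y=5 z=0. PCs: A@1 B@0 C@1
Step 3: thread A executes A2 (x = z). Shared: x=0 y=5 z=0. PCs: A@2 B@0 C@1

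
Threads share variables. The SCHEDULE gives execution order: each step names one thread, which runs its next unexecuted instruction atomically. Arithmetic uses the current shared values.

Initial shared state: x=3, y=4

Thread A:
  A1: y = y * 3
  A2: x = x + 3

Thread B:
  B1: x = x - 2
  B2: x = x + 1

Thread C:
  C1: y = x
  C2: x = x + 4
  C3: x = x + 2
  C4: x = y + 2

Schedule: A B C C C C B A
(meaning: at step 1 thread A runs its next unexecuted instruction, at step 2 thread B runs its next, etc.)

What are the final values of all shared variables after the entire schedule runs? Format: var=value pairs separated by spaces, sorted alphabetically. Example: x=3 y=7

Answer: x=7 y=1

Derivation:
Step 1: thread A executes A1 (y = y * 3). Shared: x=3 y=12. PCs: A@1 B@0 C@0
Step 2: thread B executes B1 (x = x - 2). Shared: x=1 y=12. PCs: A@1 B@1 C@0
Step 3: thread C executes C1 (y = x). Shared: x=1 y=1. PCs: A@1 B@1 C@1
Step 4: thread C executes C2 (x = x + 4). Shared: x=5 y=1. PCs: A@1 B@1 C@2
Step 5: thread C executes C3 (x = x + 2). Shared: x=7 y=1. PCs: A@1 B@1 C@3
Step 6: thread C executes C4 (x = y + 2). Shared: x=3 y=1. PCs: A@1 B@1 C@4
Step 7: thread B executes B2 (x = x + 1). Shared: x=4 y=1. PCs: A@1 B@2 C@4
Step 8: thread A executes A2 (x = x + 3). Shared: x=7 y=1. PCs: A@2 B@2 C@4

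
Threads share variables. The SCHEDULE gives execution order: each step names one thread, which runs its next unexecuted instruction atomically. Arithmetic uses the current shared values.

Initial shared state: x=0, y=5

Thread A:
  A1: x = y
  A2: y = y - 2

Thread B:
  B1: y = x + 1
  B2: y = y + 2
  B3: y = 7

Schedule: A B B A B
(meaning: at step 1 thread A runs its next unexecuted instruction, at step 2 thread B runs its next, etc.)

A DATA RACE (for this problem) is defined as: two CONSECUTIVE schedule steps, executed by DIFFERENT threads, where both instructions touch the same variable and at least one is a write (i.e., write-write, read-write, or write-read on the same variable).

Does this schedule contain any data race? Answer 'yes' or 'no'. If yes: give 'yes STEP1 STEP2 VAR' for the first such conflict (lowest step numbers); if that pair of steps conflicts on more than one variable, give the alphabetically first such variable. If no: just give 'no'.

Steps 1,2: A(x = y) vs B(y = x + 1). RACE on x (W-R), y (R-W). Multiple vars; alphabetically first is x.
Steps 2,3: same thread (B). No race.
Steps 3,4: B(y = y + 2) vs A(y = y - 2). RACE on y (W-W).
Steps 4,5: A(y = y - 2) vs B(y = 7). RACE on y (W-W).
First conflict at steps 1,2.

Answer: yes 1 2 x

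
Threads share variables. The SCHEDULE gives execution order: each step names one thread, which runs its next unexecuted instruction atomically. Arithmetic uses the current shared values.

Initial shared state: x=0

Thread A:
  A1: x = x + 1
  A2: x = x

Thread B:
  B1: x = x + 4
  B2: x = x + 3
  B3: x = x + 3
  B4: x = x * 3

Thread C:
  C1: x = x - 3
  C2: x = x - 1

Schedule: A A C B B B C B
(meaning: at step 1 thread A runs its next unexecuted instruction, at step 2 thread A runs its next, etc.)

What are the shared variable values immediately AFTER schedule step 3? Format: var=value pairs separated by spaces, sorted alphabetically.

Step 1: thread A executes A1 (x = x + 1). Shared: x=1. PCs: A@1 B@0 C@0
Step 2: thread A executes A2 (x = x). Shared: x=1. PCs: A@2 B@0 C@0
Step 3: thread C executes C1 (x = x - 3). Shared: x=-2. PCs: A@2 B@0 C@1

Answer: x=-2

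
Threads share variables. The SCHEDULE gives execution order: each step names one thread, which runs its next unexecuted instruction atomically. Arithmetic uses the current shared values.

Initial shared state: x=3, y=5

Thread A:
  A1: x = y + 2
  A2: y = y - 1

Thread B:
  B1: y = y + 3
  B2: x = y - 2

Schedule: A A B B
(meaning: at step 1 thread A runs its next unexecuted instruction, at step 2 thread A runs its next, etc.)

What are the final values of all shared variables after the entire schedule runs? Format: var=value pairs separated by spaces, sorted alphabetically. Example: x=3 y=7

Step 1: thread A executes A1 (x = y + 2). Shared: x=7 y=5. PCs: A@1 B@0
Step 2: thread A executes A2 (y = y - 1). Shared: x=7 y=4. PCs: A@2 B@0
Step 3: thread B executes B1 (y = y + 3). Shared: x=7 y=7. PCs: A@2 B@1
Step 4: thread B executes B2 (x = y - 2). Shared: x=5 y=7. PCs: A@2 B@2

Answer: x=5 y=7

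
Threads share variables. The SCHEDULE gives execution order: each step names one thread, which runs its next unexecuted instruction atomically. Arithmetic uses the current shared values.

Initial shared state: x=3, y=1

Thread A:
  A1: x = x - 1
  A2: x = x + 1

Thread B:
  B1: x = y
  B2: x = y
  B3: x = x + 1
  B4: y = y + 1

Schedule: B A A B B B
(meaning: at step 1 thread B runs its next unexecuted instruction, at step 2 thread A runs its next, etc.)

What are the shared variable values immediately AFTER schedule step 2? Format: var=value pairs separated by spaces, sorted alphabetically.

Step 1: thread B executes B1 (x = y). Shared: x=1 y=1. PCs: A@0 B@1
Step 2: thread A executes A1 (x = x - 1). Shared: x=0 y=1. PCs: A@1 B@1

Answer: x=0 y=1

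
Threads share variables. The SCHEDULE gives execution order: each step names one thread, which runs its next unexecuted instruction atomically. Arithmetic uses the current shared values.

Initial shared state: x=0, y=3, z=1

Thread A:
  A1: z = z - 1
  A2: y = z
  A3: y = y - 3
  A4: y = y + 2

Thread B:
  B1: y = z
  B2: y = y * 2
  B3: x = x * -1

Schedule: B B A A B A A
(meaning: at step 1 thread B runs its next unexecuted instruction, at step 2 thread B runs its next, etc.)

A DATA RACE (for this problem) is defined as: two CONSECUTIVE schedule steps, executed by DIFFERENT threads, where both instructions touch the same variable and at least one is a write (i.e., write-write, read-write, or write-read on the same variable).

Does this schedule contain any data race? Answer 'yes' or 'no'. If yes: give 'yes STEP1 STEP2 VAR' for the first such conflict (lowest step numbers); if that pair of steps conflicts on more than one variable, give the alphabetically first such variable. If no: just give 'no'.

Steps 1,2: same thread (B). No race.
Steps 2,3: B(r=y,w=y) vs A(r=z,w=z). No conflict.
Steps 3,4: same thread (A). No race.
Steps 4,5: A(r=z,w=y) vs B(r=x,w=x). No conflict.
Steps 5,6: B(r=x,w=x) vs A(r=y,w=y). No conflict.
Steps 6,7: same thread (A). No race.

Answer: no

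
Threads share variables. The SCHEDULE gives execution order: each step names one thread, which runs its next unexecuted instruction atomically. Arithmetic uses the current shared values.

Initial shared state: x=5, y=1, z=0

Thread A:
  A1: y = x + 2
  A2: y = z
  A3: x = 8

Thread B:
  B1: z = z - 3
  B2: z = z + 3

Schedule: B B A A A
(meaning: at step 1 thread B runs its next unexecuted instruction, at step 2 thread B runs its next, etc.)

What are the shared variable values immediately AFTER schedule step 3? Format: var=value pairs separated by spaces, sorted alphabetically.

Answer: x=5 y=7 z=0

Derivation:
Step 1: thread B executes B1 (z = z - 3). Shared: x=5 y=1 z=-3. PCs: A@0 B@1
Step 2: thread B executes B2 (z = z + 3). Shared: x=5 y=1 z=0. PCs: A@0 B@2
Step 3: thread A executes A1 (y = x + 2). Shared: x=5 y=7 z=0. PCs: A@1 B@2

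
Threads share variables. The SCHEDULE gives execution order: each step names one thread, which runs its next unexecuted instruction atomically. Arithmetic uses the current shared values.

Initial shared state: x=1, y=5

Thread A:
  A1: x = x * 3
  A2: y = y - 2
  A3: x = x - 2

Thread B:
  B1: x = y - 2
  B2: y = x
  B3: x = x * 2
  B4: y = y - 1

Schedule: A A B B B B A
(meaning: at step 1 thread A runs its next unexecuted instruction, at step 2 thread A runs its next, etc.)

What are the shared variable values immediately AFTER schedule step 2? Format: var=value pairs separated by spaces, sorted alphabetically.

Step 1: thread A executes A1 (x = x * 3). Shared: x=3 y=5. PCs: A@1 B@0
Step 2: thread A executes A2 (y = y - 2). Shared: x=3 y=3. PCs: A@2 B@0

Answer: x=3 y=3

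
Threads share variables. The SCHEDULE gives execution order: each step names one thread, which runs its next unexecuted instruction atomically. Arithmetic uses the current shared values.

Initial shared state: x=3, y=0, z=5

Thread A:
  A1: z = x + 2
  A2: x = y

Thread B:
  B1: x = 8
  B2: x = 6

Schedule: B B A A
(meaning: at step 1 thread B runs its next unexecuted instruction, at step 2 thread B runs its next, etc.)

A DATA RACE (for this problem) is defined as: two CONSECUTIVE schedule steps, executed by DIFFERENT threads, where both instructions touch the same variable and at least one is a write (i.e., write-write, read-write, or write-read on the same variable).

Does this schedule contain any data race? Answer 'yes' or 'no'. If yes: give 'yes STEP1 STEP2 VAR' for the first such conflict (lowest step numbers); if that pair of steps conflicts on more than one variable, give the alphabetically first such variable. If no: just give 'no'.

Steps 1,2: same thread (B). No race.
Steps 2,3: B(x = 6) vs A(z = x + 2). RACE on x (W-R).
Steps 3,4: same thread (A). No race.
First conflict at steps 2,3.

Answer: yes 2 3 x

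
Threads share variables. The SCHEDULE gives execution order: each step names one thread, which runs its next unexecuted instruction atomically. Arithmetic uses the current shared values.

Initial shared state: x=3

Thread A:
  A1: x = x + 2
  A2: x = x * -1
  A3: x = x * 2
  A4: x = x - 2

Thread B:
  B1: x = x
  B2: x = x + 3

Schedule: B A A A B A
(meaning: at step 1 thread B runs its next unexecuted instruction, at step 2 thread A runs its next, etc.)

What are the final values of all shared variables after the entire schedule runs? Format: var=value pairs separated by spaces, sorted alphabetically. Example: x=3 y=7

Answer: x=-9

Derivation:
Step 1: thread B executes B1 (x = x). Shared: x=3. PCs: A@0 B@1
Step 2: thread A executes A1 (x = x + 2). Shared: x=5. PCs: A@1 B@1
Step 3: thread A executes A2 (x = x * -1). Shared: x=-5. PCs: A@2 B@1
Step 4: thread A executes A3 (x = x * 2). Shared: x=-10. PCs: A@3 B@1
Step 5: thread B executes B2 (x = x + 3). Shared: x=-7. PCs: A@3 B@2
Step 6: thread A executes A4 (x = x - 2). Shared: x=-9. PCs: A@4 B@2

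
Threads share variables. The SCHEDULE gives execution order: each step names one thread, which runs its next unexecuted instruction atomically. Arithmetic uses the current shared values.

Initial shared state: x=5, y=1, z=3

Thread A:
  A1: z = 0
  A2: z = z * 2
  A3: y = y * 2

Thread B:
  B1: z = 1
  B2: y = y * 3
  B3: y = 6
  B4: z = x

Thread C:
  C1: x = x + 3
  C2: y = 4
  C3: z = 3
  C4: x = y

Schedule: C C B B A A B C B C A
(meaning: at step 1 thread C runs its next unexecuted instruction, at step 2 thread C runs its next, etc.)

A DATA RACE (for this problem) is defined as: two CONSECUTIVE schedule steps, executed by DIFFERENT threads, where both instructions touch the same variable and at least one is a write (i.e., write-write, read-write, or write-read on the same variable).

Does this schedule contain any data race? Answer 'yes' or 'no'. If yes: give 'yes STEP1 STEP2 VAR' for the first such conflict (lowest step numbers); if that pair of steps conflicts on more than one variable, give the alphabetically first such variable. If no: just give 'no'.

Steps 1,2: same thread (C). No race.
Steps 2,3: C(r=-,w=y) vs B(r=-,w=z). No conflict.
Steps 3,4: same thread (B). No race.
Steps 4,5: B(r=y,w=y) vs A(r=-,w=z). No conflict.
Steps 5,6: same thread (A). No race.
Steps 6,7: A(r=z,w=z) vs B(r=-,w=y). No conflict.
Steps 7,8: B(r=-,w=y) vs C(r=-,w=z). No conflict.
Steps 8,9: C(z = 3) vs B(z = x). RACE on z (W-W).
Steps 9,10: B(z = x) vs C(x = y). RACE on x (R-W).
Steps 10,11: C(x = y) vs A(y = y * 2). RACE on y (R-W).
First conflict at steps 8,9.

Answer: yes 8 9 z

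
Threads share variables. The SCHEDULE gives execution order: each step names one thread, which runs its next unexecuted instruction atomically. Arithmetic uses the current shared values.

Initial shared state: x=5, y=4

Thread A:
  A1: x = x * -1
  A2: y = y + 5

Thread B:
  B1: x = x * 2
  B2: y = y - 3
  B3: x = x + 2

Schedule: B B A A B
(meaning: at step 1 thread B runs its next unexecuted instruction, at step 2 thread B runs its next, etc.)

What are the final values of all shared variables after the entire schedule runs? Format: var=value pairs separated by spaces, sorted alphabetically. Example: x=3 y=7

Answer: x=-8 y=6

Derivation:
Step 1: thread B executes B1 (x = x * 2). Shared: x=10 y=4. PCs: A@0 B@1
Step 2: thread B executes B2 (y = y - 3). Shared: x=10 y=1. PCs: A@0 B@2
Step 3: thread A executes A1 (x = x * -1). Shared: x=-10 y=1. PCs: A@1 B@2
Step 4: thread A executes A2 (y = y + 5). Shared: x=-10 y=6. PCs: A@2 B@2
Step 5: thread B executes B3 (x = x + 2). Shared: x=-8 y=6. PCs: A@2 B@3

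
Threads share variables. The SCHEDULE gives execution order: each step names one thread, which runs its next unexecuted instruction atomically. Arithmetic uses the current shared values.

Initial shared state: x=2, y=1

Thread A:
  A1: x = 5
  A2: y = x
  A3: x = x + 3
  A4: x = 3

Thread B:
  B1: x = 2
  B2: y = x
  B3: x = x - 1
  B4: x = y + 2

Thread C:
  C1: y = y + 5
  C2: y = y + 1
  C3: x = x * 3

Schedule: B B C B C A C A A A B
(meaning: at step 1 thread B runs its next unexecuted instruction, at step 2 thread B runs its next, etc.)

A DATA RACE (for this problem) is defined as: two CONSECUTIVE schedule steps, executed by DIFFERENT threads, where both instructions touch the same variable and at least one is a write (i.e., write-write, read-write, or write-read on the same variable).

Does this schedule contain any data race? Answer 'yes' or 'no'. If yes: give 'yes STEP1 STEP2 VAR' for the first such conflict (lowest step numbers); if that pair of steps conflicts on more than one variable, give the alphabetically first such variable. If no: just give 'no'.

Steps 1,2: same thread (B). No race.
Steps 2,3: B(y = x) vs C(y = y + 5). RACE on y (W-W).
Steps 3,4: C(r=y,w=y) vs B(r=x,w=x). No conflict.
Steps 4,5: B(r=x,w=x) vs C(r=y,w=y). No conflict.
Steps 5,6: C(r=y,w=y) vs A(r=-,w=x). No conflict.
Steps 6,7: A(x = 5) vs C(x = x * 3). RACE on x (W-W).
Steps 7,8: C(x = x * 3) vs A(y = x). RACE on x (W-R).
Steps 8,9: same thread (A). No race.
Steps 9,10: same thread (A). No race.
Steps 10,11: A(x = 3) vs B(x = y + 2). RACE on x (W-W).
First conflict at steps 2,3.

Answer: yes 2 3 y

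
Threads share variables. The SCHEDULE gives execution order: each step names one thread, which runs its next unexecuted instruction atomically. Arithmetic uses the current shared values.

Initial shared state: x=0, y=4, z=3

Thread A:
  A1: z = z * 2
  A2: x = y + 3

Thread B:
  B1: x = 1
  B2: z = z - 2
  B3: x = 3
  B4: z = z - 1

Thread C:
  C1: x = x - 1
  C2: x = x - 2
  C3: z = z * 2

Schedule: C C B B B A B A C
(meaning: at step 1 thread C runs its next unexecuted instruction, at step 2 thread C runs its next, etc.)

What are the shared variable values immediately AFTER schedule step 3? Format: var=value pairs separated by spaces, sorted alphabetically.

Step 1: thread C executes C1 (x = x - 1). Shared: x=-1 y=4 z=3. PCs: A@0 B@0 C@1
Step 2: thread C executes C2 (x = x - 2). Shared: x=-3 y=4 z=3. PCs: A@0 B@0 C@2
Step 3: thread B executes B1 (x = 1). Shared: x=1 y=4 z=3. PCs: A@0 B@1 C@2

Answer: x=1 y=4 z=3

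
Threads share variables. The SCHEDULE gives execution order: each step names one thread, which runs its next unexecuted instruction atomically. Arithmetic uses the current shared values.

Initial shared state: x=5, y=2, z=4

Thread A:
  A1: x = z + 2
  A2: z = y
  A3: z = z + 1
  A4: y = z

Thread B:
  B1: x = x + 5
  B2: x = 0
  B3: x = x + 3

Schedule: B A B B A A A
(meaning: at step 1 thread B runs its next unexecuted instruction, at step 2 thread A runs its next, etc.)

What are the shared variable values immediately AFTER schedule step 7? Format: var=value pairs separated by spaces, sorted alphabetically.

Answer: x=3 y=3 z=3

Derivation:
Step 1: thread B executes B1 (x = x + 5). Shared: x=10 y=2 z=4. PCs: A@0 B@1
Step 2: thread A executes A1 (x = z + 2). Shared: x=6 y=2 z=4. PCs: A@1 B@1
Step 3: thread B executes B2 (x = 0). Shared: x=0 y=2 z=4. PCs: A@1 B@2
Step 4: thread B executes B3 (x = x + 3). Shared: x=3 y=2 z=4. PCs: A@1 B@3
Step 5: thread A executes A2 (z = y). Shared: x=3 y=2 z=2. PCs: A@2 B@3
Step 6: thread A executes A3 (z = z + 1). Shared: x=3 y=2 z=3. PCs: A@3 B@3
Step 7: thread A executes A4 (y = z). Shared: x=3 y=3 z=3. PCs: A@4 B@3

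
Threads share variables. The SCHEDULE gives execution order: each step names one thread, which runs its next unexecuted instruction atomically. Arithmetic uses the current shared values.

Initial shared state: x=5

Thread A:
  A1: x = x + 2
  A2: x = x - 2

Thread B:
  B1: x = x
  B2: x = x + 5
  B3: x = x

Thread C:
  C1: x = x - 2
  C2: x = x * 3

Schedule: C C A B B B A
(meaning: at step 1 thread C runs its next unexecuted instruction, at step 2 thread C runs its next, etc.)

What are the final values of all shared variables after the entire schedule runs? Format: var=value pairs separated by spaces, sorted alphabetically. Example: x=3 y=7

Answer: x=14

Derivation:
Step 1: thread C executes C1 (x = x - 2). Shared: x=3. PCs: A@0 B@0 C@1
Step 2: thread C executes C2 (x = x * 3). Shared: x=9. PCs: A@0 B@0 C@2
Step 3: thread A executes A1 (x = x + 2). Shared: x=11. PCs: A@1 B@0 C@2
Step 4: thread B executes B1 (x = x). Shared: x=11. PCs: A@1 B@1 C@2
Step 5: thread B executes B2 (x = x + 5). Shared: x=16. PCs: A@1 B@2 C@2
Step 6: thread B executes B3 (x = x). Shared: x=16. PCs: A@1 B@3 C@2
Step 7: thread A executes A2 (x = x - 2). Shared: x=14. PCs: A@2 B@3 C@2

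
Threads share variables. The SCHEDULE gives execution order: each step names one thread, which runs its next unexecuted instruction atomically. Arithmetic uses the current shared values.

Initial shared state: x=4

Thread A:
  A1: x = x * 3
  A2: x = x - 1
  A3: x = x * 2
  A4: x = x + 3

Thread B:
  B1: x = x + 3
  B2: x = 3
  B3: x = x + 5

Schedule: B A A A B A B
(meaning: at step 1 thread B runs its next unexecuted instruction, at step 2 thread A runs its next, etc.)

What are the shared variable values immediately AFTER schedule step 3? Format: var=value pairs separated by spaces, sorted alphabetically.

Answer: x=20

Derivation:
Step 1: thread B executes B1 (x = x + 3). Shared: x=7. PCs: A@0 B@1
Step 2: thread A executes A1 (x = x * 3). Shared: x=21. PCs: A@1 B@1
Step 3: thread A executes A2 (x = x - 1). Shared: x=20. PCs: A@2 B@1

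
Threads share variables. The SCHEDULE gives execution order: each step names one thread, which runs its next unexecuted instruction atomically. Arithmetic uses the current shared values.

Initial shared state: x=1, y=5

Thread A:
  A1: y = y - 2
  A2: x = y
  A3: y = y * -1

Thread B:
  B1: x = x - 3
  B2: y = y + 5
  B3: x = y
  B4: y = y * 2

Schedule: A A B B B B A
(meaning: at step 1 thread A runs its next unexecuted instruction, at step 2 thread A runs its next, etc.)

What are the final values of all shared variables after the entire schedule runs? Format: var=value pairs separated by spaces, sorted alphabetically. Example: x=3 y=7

Answer: x=8 y=-16

Derivation:
Step 1: thread A executes A1 (y = y - 2). Shared: x=1 y=3. PCs: A@1 B@0
Step 2: thread A executes A2 (x = y). Shared: x=3 y=3. PCs: A@2 B@0
Step 3: thread B executes B1 (x = x - 3). Shared: x=0 y=3. PCs: A@2 B@1
Step 4: thread B executes B2 (y = y + 5). Shared: x=0 y=8. PCs: A@2 B@2
Step 5: thread B executes B3 (x = y). Shared: x=8 y=8. PCs: A@2 B@3
Step 6: thread B executes B4 (y = y * 2). Shared: x=8 y=16. PCs: A@2 B@4
Step 7: thread A executes A3 (y = y * -1). Shared: x=8 y=-16. PCs: A@3 B@4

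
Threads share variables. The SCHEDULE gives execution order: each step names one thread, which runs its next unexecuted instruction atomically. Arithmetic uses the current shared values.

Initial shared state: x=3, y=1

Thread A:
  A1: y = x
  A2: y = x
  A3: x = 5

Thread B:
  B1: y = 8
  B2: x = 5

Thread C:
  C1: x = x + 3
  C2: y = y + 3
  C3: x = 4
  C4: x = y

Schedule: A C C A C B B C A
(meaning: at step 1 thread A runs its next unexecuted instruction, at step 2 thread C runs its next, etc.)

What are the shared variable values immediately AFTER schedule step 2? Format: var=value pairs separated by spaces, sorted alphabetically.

Step 1: thread A executes A1 (y = x). Shared: x=3 y=3. PCs: A@1 B@0 C@0
Step 2: thread C executes C1 (x = x + 3). Shared: x=6 y=3. PCs: A@1 B@0 C@1

Answer: x=6 y=3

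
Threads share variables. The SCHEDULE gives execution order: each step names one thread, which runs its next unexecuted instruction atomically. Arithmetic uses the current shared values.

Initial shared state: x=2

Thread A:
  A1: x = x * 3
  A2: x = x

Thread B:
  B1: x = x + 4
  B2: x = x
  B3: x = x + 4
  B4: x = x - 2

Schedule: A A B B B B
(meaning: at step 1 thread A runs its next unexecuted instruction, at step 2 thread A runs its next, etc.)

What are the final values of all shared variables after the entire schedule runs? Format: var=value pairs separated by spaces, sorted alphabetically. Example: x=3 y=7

Step 1: thread A executes A1 (x = x * 3). Shared: x=6. PCs: A@1 B@0
Step 2: thread A executes A2 (x = x). Shared: x=6. PCs: A@2 B@0
Step 3: thread B executes B1 (x = x + 4). Shared: x=10. PCs: A@2 B@1
Step 4: thread B executes B2 (x = x). Shared: x=10. PCs: A@2 B@2
Step 5: thread B executes B3 (x = x + 4). Shared: x=14. PCs: A@2 B@3
Step 6: thread B executes B4 (x = x - 2). Shared: x=12. PCs: A@2 B@4

Answer: x=12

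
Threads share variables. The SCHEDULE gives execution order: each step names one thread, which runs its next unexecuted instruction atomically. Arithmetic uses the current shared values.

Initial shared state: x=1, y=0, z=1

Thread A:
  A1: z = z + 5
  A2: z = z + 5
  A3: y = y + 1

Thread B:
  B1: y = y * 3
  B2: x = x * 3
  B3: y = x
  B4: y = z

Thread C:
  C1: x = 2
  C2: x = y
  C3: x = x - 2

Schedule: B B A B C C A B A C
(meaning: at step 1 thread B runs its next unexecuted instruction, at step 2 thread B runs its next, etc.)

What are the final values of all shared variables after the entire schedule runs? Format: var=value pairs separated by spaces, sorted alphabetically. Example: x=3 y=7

Answer: x=1 y=12 z=11

Derivation:
Step 1: thread B executes B1 (y = y * 3). Shared: x=1 y=0 z=1. PCs: A@0 B@1 C@0
Step 2: thread B executes B2 (x = x * 3). Shared: x=3 y=0 z=1. PCs: A@0 B@2 C@0
Step 3: thread A executes A1 (z = z + 5). Shared: x=3 y=0 z=6. PCs: A@1 B@2 C@0
Step 4: thread B executes B3 (y = x). Shared: x=3 y=3 z=6. PCs: A@1 B@3 C@0
Step 5: thread C executes C1 (x = 2). Shared: x=2 y=3 z=6. PCs: A@1 B@3 C@1
Step 6: thread C executes C2 (x = y). Shared: x=3 y=3 z=6. PCs: A@1 B@3 C@2
Step 7: thread A executes A2 (z = z + 5). Shared: x=3 y=3 z=11. PCs: A@2 B@3 C@2
Step 8: thread B executes B4 (y = z). Shared: x=3 y=11 z=11. PCs: A@2 B@4 C@2
Step 9: thread A executes A3 (y = y + 1). Shared: x=3 y=12 z=11. PCs: A@3 B@4 C@2
Step 10: thread C executes C3 (x = x - 2). Shared: x=1 y=12 z=11. PCs: A@3 B@4 C@3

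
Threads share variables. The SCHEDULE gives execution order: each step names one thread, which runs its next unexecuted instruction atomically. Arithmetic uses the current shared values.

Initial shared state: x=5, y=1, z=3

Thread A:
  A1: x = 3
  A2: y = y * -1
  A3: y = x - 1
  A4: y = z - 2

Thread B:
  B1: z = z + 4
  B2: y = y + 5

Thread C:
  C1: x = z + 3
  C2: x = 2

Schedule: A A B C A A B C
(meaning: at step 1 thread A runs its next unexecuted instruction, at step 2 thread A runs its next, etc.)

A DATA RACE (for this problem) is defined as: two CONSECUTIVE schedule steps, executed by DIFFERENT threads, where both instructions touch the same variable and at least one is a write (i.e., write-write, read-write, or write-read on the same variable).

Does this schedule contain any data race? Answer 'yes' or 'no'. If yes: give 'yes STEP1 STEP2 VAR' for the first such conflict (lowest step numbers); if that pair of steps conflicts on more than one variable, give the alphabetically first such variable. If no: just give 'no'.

Answer: yes 3 4 z

Derivation:
Steps 1,2: same thread (A). No race.
Steps 2,3: A(r=y,w=y) vs B(r=z,w=z). No conflict.
Steps 3,4: B(z = z + 4) vs C(x = z + 3). RACE on z (W-R).
Steps 4,5: C(x = z + 3) vs A(y = x - 1). RACE on x (W-R).
Steps 5,6: same thread (A). No race.
Steps 6,7: A(y = z - 2) vs B(y = y + 5). RACE on y (W-W).
Steps 7,8: B(r=y,w=y) vs C(r=-,w=x). No conflict.
First conflict at steps 3,4.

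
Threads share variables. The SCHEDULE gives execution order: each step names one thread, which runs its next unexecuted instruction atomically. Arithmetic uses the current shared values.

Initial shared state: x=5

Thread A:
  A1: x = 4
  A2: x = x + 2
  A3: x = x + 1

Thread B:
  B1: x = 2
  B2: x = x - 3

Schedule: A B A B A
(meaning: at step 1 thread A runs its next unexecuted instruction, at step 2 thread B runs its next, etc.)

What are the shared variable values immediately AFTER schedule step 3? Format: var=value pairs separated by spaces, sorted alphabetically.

Answer: x=4

Derivation:
Step 1: thread A executes A1 (x = 4). Shared: x=4. PCs: A@1 B@0
Step 2: thread B executes B1 (x = 2). Shared: x=2. PCs: A@1 B@1
Step 3: thread A executes A2 (x = x + 2). Shared: x=4. PCs: A@2 B@1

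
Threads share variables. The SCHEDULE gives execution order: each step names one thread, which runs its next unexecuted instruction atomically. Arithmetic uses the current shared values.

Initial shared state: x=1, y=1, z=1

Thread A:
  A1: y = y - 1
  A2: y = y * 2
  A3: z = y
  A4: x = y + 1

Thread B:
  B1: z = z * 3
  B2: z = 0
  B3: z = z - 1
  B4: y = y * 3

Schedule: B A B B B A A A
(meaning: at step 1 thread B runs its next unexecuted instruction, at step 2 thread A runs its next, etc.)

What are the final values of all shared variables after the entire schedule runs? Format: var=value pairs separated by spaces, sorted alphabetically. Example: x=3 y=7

Step 1: thread B executes B1 (z = z * 3). Shared: x=1 y=1 z=3. PCs: A@0 B@1
Step 2: thread A executes A1 (y = y - 1). Shared: x=1 y=0 z=3. PCs: A@1 B@1
Step 3: thread B executes B2 (z = 0). Shared: x=1 y=0 z=0. PCs: A@1 B@2
Step 4: thread B executes B3 (z = z - 1). Shared: x=1 y=0 z=-1. PCs: A@1 B@3
Step 5: thread B executes B4 (y = y * 3). Shared: x=1 y=0 z=-1. PCs: A@1 B@4
Step 6: thread A executes A2 (y = y * 2). Shared: x=1 y=0 z=-1. PCs: A@2 B@4
Step 7: thread A executes A3 (z = y). Shared: x=1 y=0 z=0. PCs: A@3 B@4
Step 8: thread A executes A4 (x = y + 1). Shared: x=1 y=0 z=0. PCs: A@4 B@4

Answer: x=1 y=0 z=0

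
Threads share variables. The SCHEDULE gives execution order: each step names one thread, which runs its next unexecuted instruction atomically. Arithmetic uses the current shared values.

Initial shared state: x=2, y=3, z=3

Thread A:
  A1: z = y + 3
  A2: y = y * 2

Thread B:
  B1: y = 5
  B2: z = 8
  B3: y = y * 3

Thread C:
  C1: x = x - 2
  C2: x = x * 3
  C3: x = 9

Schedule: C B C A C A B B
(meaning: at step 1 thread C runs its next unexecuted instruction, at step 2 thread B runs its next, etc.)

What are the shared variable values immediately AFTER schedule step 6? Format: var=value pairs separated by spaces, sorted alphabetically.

Step 1: thread C executes C1 (x = x - 2). Shared: x=0 y=3 z=3. PCs: A@0 B@0 C@1
Step 2: thread B executes B1 (y = 5). Shared: x=0 y=5 z=3. PCs: A@0 B@1 C@1
Step 3: thread C executes C2 (x = x * 3). Shared: x=0 y=5 z=3. PCs: A@0 B@1 C@2
Step 4: thread A executes A1 (z = y + 3). Shared: x=0 y=5 z=8. PCs: A@1 B@1 C@2
Step 5: thread C executes C3 (x = 9). Shared: x=9 y=5 z=8. PCs: A@1 B@1 C@3
Step 6: thread A executes A2 (y = y * 2). Shared: x=9 y=10 z=8. PCs: A@2 B@1 C@3

Answer: x=9 y=10 z=8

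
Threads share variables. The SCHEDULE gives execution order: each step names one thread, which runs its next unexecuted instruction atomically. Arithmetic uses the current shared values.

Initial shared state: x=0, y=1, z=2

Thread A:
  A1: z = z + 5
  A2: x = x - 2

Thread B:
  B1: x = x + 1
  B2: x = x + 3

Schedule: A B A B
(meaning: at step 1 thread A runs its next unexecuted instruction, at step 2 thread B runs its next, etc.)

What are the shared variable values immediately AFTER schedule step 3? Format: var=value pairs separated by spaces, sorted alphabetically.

Step 1: thread A executes A1 (z = z + 5). Shared: x=0 y=1 z=7. PCs: A@1 B@0
Step 2: thread B executes B1 (x = x + 1). Shared: x=1 y=1 z=7. PCs: A@1 B@1
Step 3: thread A executes A2 (x = x - 2). Shared: x=-1 y=1 z=7. PCs: A@2 B@1

Answer: x=-1 y=1 z=7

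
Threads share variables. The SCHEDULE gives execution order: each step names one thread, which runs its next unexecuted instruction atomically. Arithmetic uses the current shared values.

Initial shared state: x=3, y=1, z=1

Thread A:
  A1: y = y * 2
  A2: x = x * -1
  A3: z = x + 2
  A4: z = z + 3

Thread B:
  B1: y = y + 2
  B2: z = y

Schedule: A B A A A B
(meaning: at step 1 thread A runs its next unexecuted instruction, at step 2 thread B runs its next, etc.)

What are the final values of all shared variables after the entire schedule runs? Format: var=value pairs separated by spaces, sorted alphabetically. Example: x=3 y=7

Answer: x=-3 y=4 z=4

Derivation:
Step 1: thread A executes A1 (y = y * 2). Shared: x=3 y=2 z=1. PCs: A@1 B@0
Step 2: thread B executes B1 (y = y + 2). Shared: x=3 y=4 z=1. PCs: A@1 B@1
Step 3: thread A executes A2 (x = x * -1). Shared: x=-3 y=4 z=1. PCs: A@2 B@1
Step 4: thread A executes A3 (z = x + 2). Shared: x=-3 y=4 z=-1. PCs: A@3 B@1
Step 5: thread A executes A4 (z = z + 3). Shared: x=-3 y=4 z=2. PCs: A@4 B@1
Step 6: thread B executes B2 (z = y). Shared: x=-3 y=4 z=4. PCs: A@4 B@2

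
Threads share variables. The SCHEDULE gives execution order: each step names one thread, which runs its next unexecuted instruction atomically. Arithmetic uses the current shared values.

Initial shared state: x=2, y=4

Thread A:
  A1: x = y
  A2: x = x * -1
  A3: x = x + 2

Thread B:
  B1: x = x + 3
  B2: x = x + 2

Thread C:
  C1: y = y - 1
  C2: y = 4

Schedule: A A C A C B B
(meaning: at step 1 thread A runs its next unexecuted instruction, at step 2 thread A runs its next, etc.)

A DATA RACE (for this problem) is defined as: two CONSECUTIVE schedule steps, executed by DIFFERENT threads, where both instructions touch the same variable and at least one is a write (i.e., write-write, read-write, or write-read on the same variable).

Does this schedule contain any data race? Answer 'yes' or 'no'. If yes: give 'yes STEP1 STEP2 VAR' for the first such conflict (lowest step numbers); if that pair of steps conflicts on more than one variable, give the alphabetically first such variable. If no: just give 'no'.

Answer: no

Derivation:
Steps 1,2: same thread (A). No race.
Steps 2,3: A(r=x,w=x) vs C(r=y,w=y). No conflict.
Steps 3,4: C(r=y,w=y) vs A(r=x,w=x). No conflict.
Steps 4,5: A(r=x,w=x) vs C(r=-,w=y). No conflict.
Steps 5,6: C(r=-,w=y) vs B(r=x,w=x). No conflict.
Steps 6,7: same thread (B). No race.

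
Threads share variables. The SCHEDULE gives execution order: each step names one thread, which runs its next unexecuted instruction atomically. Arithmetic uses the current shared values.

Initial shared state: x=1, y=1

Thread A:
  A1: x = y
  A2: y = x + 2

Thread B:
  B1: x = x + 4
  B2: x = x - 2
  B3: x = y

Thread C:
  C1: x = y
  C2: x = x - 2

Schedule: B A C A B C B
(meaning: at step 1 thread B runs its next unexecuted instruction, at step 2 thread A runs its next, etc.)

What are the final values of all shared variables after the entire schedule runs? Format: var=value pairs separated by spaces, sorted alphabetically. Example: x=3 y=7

Step 1: thread B executes B1 (x = x + 4). Shared: x=5 y=1. PCs: A@0 B@1 C@0
Step 2: thread A executes A1 (x = y). Shared: x=1 y=1. PCs: A@1 B@1 C@0
Step 3: thread C executes C1 (x = y). Shared: x=1 y=1. PCs: A@1 B@1 C@1
Step 4: thread A executes A2 (y = x + 2). Shared: x=1 y=3. PCs: A@2 B@1 C@1
Step 5: thread B executes B2 (x = x - 2). Shared: x=-1 y=3. PCs: A@2 B@2 C@1
Step 6: thread C executes C2 (x = x - 2). Shared: x=-3 y=3. PCs: A@2 B@2 C@2
Step 7: thread B executes B3 (x = y). Shared: x=3 y=3. PCs: A@2 B@3 C@2

Answer: x=3 y=3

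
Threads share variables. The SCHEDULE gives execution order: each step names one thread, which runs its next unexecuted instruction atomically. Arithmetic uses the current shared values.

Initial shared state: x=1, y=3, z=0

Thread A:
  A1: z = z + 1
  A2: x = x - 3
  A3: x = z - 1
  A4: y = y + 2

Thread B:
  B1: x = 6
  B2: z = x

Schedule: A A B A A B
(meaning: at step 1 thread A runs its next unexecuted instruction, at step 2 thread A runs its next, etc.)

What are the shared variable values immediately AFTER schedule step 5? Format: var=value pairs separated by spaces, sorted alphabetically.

Answer: x=0 y=5 z=1

Derivation:
Step 1: thread A executes A1 (z = z + 1). Shared: x=1 y=3 z=1. PCs: A@1 B@0
Step 2: thread A executes A2 (x = x - 3). Shared: x=-2 y=3 z=1. PCs: A@2 B@0
Step 3: thread B executes B1 (x = 6). Shared: x=6 y=3 z=1. PCs: A@2 B@1
Step 4: thread A executes A3 (x = z - 1). Shared: x=0 y=3 z=1. PCs: A@3 B@1
Step 5: thread A executes A4 (y = y + 2). Shared: x=0 y=5 z=1. PCs: A@4 B@1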